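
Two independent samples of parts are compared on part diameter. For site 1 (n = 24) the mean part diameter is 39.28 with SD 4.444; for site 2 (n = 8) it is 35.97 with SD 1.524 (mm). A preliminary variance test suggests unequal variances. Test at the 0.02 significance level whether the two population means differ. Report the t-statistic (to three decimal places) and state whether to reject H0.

Let group 1 = site 1, group 2 = site 2. H0: μ_1 = μ_2; H1: μ_1 ≠ μ_2 (Welch's two-sample t-test, two-sided).
t = (x̄_1 − x̄_2)/√(s_1²/n_1 + s_2²/n_2) = (39.28 − 35.97)/√(4.444²/24 + 1.524²/8) = 3.137
Welch–Satterthwaite df ≈ 29.87
Two-sided p-value ≈ 0.0038
Since p ≈ 0.0038 < α = 0.02, reject H0; the evidence is statistically significant.

t = 3.137; reject H0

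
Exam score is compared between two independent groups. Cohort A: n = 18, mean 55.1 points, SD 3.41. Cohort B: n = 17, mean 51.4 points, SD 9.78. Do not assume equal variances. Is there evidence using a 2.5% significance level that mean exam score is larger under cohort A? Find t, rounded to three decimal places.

1.477

Let group 1 = cohort A, group 2 = cohort B. H0: μ_1 = μ_2; H1: μ_1 > μ_2 (Welch's two-sample t-test, right-tailed).
t = (x̄_1 − x̄_2)/√(s_1²/n_1 + s_2²/n_2) = (55.1 − 51.4)/√(3.41²/18 + 9.78²/17) = 1.477
Welch–Satterthwaite df ≈ 19.64
p-value = P(T ≥ 1.477) ≈ 0.078
Since p ≈ 0.078 > α = 0.025, fail to reject H0; the data do not provide sufficient evidence against H0.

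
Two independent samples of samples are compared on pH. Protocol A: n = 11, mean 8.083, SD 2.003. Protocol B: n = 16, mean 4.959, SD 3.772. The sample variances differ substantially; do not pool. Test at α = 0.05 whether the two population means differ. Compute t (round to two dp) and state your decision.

Let group 1 = protocol A, group 2 = protocol B. H0: μ_1 = μ_2; H1: μ_1 ≠ μ_2 (Welch's two-sample t-test, two-sided).
t = (x̄_1 − x̄_2)/√(s_1²/n_1 + s_2²/n_2) = (8.083 − 4.959)/√(2.003²/11 + 3.772²/16) = 2.79
Welch–Satterthwaite df ≈ 23.82
Two-sided p-value ≈ 0.010
Since p ≈ 0.010 < α = 0.05, reject H0; the evidence is statistically significant.

t = 2.79; reject H0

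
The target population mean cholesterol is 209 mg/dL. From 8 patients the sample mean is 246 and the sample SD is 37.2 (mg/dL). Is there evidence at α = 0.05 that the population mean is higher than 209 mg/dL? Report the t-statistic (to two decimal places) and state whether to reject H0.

H0: μ = 209; H1: μ > 209 (one-sample t-test, right-tailed).
t = (x̄ − μ₀)/(s/√n) = (246 − 209)/(37.2/√8) = 2.81
df = n − 1 = 7
p-value = P(T ≥ 2.81) ≈ 0.0130
Since p ≈ 0.0130 < α = 0.05, reject H0; the evidence is statistically significant.

t = 2.81; reject H0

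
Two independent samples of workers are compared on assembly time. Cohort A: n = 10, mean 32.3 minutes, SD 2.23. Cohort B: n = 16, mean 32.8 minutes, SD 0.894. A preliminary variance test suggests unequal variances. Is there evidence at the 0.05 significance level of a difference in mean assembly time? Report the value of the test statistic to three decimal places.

-0.676

Let group 1 = cohort A, group 2 = cohort B. H0: μ_1 = μ_2; H1: μ_1 ≠ μ_2 (Welch's two-sample t-test, two-sided).
t = (x̄_1 − x̄_2)/√(s_1²/n_1 + s_2²/n_2) = (32.3 − 32.8)/√(2.23²/10 + 0.894²/16) = -0.676
Welch–Satterthwaite df ≈ 10.83
Two-sided p-value ≈ 0.5133
Since p ≈ 0.5133 > α = 0.05, fail to reject H0; the data do not provide sufficient evidence against H0.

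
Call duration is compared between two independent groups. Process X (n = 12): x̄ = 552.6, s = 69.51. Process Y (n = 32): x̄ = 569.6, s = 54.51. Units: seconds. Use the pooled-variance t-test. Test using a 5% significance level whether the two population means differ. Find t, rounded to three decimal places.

-0.854

Let group 1 = process X, group 2 = process Y. H0: μ_1 = μ_2; H1: μ_1 ≠ μ_2 (two-sample pooled-variance t-test, two-sided).
s_p² = [(12−1)·69.51² + (32−1)·54.51²]/(12+32−2) = 3458.56
t = (552.6 − 569.6)/√[3458.56·(1/12 + 1/32)] = -0.854
df = n₁ + n₂ − 2 = 42
Two-sided p-value ≈ 0.398
Since p ≈ 0.398 > α = 0.05, fail to reject H0; the evidence is not statistically significant.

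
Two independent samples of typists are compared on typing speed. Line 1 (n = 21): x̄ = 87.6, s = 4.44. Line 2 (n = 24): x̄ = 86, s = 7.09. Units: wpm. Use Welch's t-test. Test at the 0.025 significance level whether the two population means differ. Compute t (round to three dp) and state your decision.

Let group 1 = line 1, group 2 = line 2. H0: μ_1 = μ_2; H1: μ_1 ≠ μ_2 (Welch's two-sample t-test, two-sided).
t = (x̄_1 − x̄_2)/√(s_1²/n_1 + s_2²/n_2) = (87.6 − 86)/√(4.44²/21 + 7.09²/24) = 0.919
Welch–Satterthwaite df ≈ 39.18
Two-sided p-value ≈ 0.364
Since p ≈ 0.364 > α = 0.025, fail to reject H0; the evidence is not statistically significant.

t = 0.919; fail to reject H0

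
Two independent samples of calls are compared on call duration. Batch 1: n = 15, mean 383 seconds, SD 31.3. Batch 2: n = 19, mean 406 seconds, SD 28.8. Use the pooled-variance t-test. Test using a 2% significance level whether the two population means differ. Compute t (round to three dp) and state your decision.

t = -2.226; fail to reject H0

Let group 1 = batch 1, group 2 = batch 2. H0: μ_1 = μ_2; H1: μ_1 ≠ μ_2 (two-sample pooled-variance t-test, two-sided).
s_p² = [(15−1)·31.3² + (19−1)·28.8²]/(15+19−2) = 895.174
t = (383 − 406)/√[895.174·(1/15 + 1/19)] = -2.226
df = n₁ + n₂ − 2 = 32
Two-sided p-value ≈ 0.0332
Since p ≈ 0.0332 > α = 0.02, fail to reject H0; the data do not provide sufficient evidence against H0.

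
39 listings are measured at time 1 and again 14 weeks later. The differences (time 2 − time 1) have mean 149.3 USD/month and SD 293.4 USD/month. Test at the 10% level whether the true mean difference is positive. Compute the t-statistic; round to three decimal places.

3.178

H0: μ_d = 0; H1: μ_d > 0 (paired t-test on the differences, right-tailed).
t = d̄/(s_d/√n) = 149.3/(293.4/√39) = 3.178
df = n − 1 = 38
p-value = P(T ≥ 3.178) ≈ 0.0015
Since p ≈ 0.0015 < α = 0.1, reject H0; the evidence is statistically significant.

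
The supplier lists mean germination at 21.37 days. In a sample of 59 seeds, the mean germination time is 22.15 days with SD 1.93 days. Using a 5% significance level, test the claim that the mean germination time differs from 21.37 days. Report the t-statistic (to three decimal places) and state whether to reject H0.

H0: μ = 21.37; H1: μ ≠ 21.37 (one-sample t-test, two-sided).
t = (x̄ − μ₀)/(s/√n) = (22.15 − 21.37)/(1.93/√59) = 3.104
df = n − 1 = 58
Two-sided p-value ≈ 0.003
Since p ≈ 0.003 < α = 0.05, reject H0; the evidence is statistically significant.

t = 3.104; reject H0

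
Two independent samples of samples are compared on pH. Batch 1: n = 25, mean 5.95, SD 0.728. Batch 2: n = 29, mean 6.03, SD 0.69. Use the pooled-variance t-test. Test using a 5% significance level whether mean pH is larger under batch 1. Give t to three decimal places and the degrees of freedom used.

t = -0.414, df = 52

Let group 1 = batch 1, group 2 = batch 2. H0: μ_1 = μ_2; H1: μ_1 > μ_2 (two-sample pooled-variance t-test, right-tailed).
s_p² = [(25−1)·0.728² + (29−1)·0.69²]/(25+29−2) = 0.50097
t = (5.95 − 6.03)/√[0.50097·(1/25 + 1/29)] = -0.414
df = n₁ + n₂ − 2 = 52
p-value = P(T ≥ -0.414) ≈ 0.660
Since p ≈ 0.660 > α = 0.05, fail to reject H0; the evidence is not statistically significant.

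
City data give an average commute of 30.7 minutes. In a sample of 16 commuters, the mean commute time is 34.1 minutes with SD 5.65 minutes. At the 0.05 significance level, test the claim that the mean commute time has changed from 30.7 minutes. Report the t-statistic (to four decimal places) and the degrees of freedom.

t = 2.4071, df = 15

H0: μ = 30.7; H1: μ ≠ 30.7 (one-sample t-test, two-sided).
t = (x̄ − μ₀)/(s/√n) = (34.1 − 30.7)/(5.65/√16) = 2.4071
df = n − 1 = 15
Two-sided p-value ≈ 0.029
Since p ≈ 0.029 < α = 0.05, reject H0; the data support H1.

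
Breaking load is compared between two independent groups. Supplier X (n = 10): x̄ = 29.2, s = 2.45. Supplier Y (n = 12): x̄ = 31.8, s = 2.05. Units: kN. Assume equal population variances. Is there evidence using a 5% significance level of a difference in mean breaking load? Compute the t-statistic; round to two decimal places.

-2.71

Let group 1 = supplier X, group 2 = supplier Y. H0: μ_1 = μ_2; H1: μ_1 ≠ μ_2 (two-sample pooled-variance t-test, two-sided).
s_p² = [(10−1)·2.45² + (12−1)·2.05²]/(10+12−2) = 5.0125
t = (29.2 − 31.8)/√[5.0125·(1/10 + 1/12)] = -2.71
df = n₁ + n₂ − 2 = 20
Two-sided p-value ≈ 0.013
Since p ≈ 0.013 < α = 0.05, reject H0; the data support H1.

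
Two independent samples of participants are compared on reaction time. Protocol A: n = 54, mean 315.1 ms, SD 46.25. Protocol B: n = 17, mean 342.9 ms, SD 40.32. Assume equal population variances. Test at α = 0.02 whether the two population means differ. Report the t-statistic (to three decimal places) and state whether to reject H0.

t = -2.224; fail to reject H0

Let group 1 = protocol A, group 2 = protocol B. H0: μ_1 = μ_2; H1: μ_1 ≠ μ_2 (two-sample pooled-variance t-test, two-sided).
s_p² = [(54−1)·46.25² + (17−1)·40.32²]/(54+17−2) = 2020.02
t = (315.1 − 342.9)/√[2020.02·(1/54 + 1/17)] = -2.224
df = n₁ + n₂ − 2 = 69
Two-sided p-value ≈ 0.029
Since p ≈ 0.029 > α = 0.02, fail to reject H0; the data do not provide sufficient evidence against H0.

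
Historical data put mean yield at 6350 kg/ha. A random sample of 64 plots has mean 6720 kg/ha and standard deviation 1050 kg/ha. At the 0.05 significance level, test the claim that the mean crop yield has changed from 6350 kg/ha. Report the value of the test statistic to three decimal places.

H0: μ = 6350; H1: μ ≠ 6350 (one-sample t-test, two-sided).
t = (x̄ − μ₀)/(s/√n) = (6720 − 6350)/(1050/√64) = 2.819
df = n − 1 = 63
Two-sided p-value ≈ 0.006
Since p ≈ 0.006 < α = 0.05, reject H0; the evidence is statistically significant.

2.819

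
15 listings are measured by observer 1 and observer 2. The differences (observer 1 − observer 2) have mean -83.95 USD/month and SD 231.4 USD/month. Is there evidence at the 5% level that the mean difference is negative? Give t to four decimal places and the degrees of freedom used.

t = -1.4051, df = 14

H0: μ_d = 0; H1: μ_d < 0 (paired t-test on the differences, left-tailed).
t = d̄/(s_d/√n) = -83.95/(231.4/√15) = -1.4051
df = n − 1 = 14
p-value = P(T ≤ -1.4051) ≈ 0.091
Since p ≈ 0.091 > α = 0.05, fail to reject H0; the evidence is not statistically significant.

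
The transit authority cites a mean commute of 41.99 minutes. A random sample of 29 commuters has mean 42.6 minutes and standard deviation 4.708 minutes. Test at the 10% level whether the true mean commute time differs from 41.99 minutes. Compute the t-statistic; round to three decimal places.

H0: μ = 41.99; H1: μ ≠ 41.99 (one-sample t-test, two-sided).
t = (x̄ − μ₀)/(s/√n) = (42.6 − 41.99)/(4.708/√29) = 0.698
df = n − 1 = 28
Two-sided p-value ≈ 0.491
Since p ≈ 0.491 > α = 0.1, fail to reject H0; the evidence is not statistically significant.

0.698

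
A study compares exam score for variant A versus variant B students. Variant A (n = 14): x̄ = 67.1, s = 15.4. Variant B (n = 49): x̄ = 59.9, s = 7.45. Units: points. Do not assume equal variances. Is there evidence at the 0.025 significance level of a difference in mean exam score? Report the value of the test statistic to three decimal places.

1.694

Let group 1 = variant A, group 2 = variant B. H0: μ_1 = μ_2; H1: μ_1 ≠ μ_2 (Welch's two-sample t-test, two-sided).
t = (x̄_1 − x̄_2)/√(s_1²/n_1 + s_2²/n_2) = (67.1 − 59.9)/√(15.4²/14 + 7.45²/49) = 1.694
Welch–Satterthwaite df ≈ 14.78
Two-sided p-value ≈ 0.111
Since p ≈ 0.111 > α = 0.025, fail to reject H0; the evidence is not statistically significant.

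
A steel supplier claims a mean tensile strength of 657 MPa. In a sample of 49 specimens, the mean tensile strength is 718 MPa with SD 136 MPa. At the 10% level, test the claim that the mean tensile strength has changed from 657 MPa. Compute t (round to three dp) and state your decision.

t = 3.140; reject H0

H0: μ = 657; H1: μ ≠ 657 (one-sample t-test, two-sided).
t = (x̄ − μ₀)/(s/√n) = (718 − 657)/(136/√49) = 3.140
df = n − 1 = 48
Two-sided p-value ≈ 0.003
Since p ≈ 0.003 < α = 0.1, reject H0; the data support H1.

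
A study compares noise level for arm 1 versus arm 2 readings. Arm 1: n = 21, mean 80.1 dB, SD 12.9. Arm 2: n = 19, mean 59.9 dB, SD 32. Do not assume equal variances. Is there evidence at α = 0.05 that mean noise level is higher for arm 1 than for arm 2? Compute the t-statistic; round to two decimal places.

2.57

Let group 1 = arm 1, group 2 = arm 2. H0: μ_1 = μ_2; H1: μ_1 > μ_2 (Welch's two-sample t-test, right-tailed).
t = (x̄_1 − x̄_2)/√(s_1²/n_1 + s_2²/n_2) = (80.1 − 59.9)/√(12.9²/21 + 32²/19) = 2.57
Welch–Satterthwaite df ≈ 23.23
p-value = P(T ≥ 2.57) ≈ 0.0085
Since p ≈ 0.0085 < α = 0.05, reject H0; the data support H1.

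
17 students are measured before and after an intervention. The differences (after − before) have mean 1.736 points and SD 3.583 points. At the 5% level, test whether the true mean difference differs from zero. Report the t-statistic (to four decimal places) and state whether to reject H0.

t = 1.9977; fail to reject H0

H0: μ_d = 0; H1: μ_d ≠ 0 (paired t-test on the differences, two-sided).
t = d̄/(s_d/√n) = 1.736/(3.583/√17) = 1.9977
df = n − 1 = 16
Two-sided p-value ≈ 0.063
Since p ≈ 0.063 > α = 0.05, fail to reject H0; the data do not provide sufficient evidence against H0.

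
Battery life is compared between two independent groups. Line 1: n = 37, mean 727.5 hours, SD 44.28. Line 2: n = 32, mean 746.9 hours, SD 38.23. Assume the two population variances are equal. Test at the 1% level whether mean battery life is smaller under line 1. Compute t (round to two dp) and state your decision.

t = -1.93; fail to reject H0

Let group 1 = line 1, group 2 = line 2. H0: μ_1 = μ_2; H1: μ_1 < μ_2 (two-sample pooled-variance t-test, left-tailed).
s_p² = [(37−1)·44.28² + (32−1)·38.23²]/(37+32−2) = 1729.75
t = (727.5 − 746.9)/√[1729.75·(1/37 + 1/32)] = -1.93
df = n₁ + n₂ − 2 = 67
p-value = P(T ≤ -1.93) ≈ 0.0288
Since p ≈ 0.0288 > α = 0.01, fail to reject H0; the evidence is not statistically significant.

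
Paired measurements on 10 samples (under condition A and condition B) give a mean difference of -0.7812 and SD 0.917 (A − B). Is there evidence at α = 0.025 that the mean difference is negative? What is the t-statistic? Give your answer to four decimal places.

H0: μ_d = 0; H1: μ_d < 0 (paired t-test on the differences, left-tailed).
t = d̄/(s_d/√n) = -0.7812/(0.917/√10) = -2.6940
df = n − 1 = 9
p-value = P(T ≤ -2.6940) ≈ 0.012
Since p ≈ 0.012 < α = 0.025, reject H0; the data support H1.

-2.6940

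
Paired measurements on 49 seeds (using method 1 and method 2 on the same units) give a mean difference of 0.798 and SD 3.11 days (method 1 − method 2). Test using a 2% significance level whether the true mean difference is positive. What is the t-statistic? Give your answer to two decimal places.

1.80

H0: μ_d = 0; H1: μ_d > 0 (paired t-test on the differences, right-tailed).
t = d̄/(s_d/√n) = 0.798/(3.11/√49) = 1.80
df = n − 1 = 48
p-value = P(T ≥ 1.80) ≈ 0.039
Since p ≈ 0.039 > α = 0.02, fail to reject H0; the data do not provide sufficient evidence against H0.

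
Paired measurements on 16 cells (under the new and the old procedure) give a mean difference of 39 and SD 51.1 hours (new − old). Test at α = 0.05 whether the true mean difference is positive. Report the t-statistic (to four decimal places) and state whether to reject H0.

t = 3.0528; reject H0

H0: μ_d = 0; H1: μ_d > 0 (paired t-test on the differences, right-tailed).
t = d̄/(s_d/√n) = 39/(51.1/√16) = 3.0528
df = n − 1 = 15
p-value = P(T ≥ 3.0528) ≈ 0.004
Since p ≈ 0.004 < α = 0.05, reject H0; the data support H1.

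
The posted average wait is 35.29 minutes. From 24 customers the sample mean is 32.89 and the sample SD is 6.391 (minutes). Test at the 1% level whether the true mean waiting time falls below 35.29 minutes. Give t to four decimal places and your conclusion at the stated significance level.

t = -1.8397; fail to reject H0

H0: μ = 35.29; H1: μ < 35.29 (one-sample t-test, left-tailed).
t = (x̄ − μ₀)/(s/√n) = (32.89 − 35.29)/(6.391/√24) = -1.8397
df = n − 1 = 23
p-value = P(T ≤ -1.8397) ≈ 0.0394
Since p ≈ 0.0394 > α = 0.01, fail to reject H0; the evidence is not statistically significant.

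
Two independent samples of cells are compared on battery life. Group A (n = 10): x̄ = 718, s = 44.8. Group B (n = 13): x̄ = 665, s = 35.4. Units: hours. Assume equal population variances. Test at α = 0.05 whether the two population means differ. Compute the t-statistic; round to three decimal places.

Let group 1 = group A, group 2 = group B. H0: μ_1 = μ_2; H1: μ_1 ≠ μ_2 (two-sample pooled-variance t-test, two-sided).
s_p² = [(10−1)·44.8² + (13−1)·35.4²]/(10+13−2) = 1576.25
t = (718 − 665)/√[1576.25·(1/10 + 1/13)] = 3.174
df = n₁ + n₂ − 2 = 21
Two-sided p-value ≈ 0.0046
Since p ≈ 0.0046 < α = 0.05, reject H0; the evidence is statistically significant.

3.174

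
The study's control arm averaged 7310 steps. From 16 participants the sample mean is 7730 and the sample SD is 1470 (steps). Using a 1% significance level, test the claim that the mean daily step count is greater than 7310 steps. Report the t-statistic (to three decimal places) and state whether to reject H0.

t = 1.143; fail to reject H0

H0: μ = 7310; H1: μ > 7310 (one-sample t-test, right-tailed).
t = (x̄ − μ₀)/(s/√n) = (7730 − 7310)/(1470/√16) = 1.143
df = n − 1 = 15
p-value = P(T ≥ 1.143) ≈ 0.1355
Since p ≈ 0.1355 > α = 0.01, fail to reject H0; the evidence is not statistically significant.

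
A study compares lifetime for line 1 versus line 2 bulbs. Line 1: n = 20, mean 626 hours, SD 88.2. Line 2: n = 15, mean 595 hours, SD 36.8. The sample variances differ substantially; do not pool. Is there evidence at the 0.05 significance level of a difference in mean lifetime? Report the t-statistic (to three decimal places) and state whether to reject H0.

Let group 1 = line 1, group 2 = line 2. H0: μ_1 = μ_2; H1: μ_1 ≠ μ_2 (Welch's two-sample t-test, two-sided).
t = (x̄_1 − x̄_2)/√(s_1²/n_1 + s_2²/n_2) = (626 − 595)/√(88.2²/20 + 36.8²/15) = 1.416
Welch–Satterthwaite df ≈ 26.88
Two-sided p-value ≈ 0.1682
Since p ≈ 0.1682 > α = 0.05, fail to reject H0; the evidence is not statistically significant.

t = 1.416; fail to reject H0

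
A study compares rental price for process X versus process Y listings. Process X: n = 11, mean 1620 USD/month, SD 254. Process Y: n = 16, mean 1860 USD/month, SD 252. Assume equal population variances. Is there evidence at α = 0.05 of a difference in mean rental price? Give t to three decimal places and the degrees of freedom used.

t = -2.424, df = 25

Let group 1 = process X, group 2 = process Y. H0: μ_1 = μ_2; H1: μ_1 ≠ μ_2 (two-sample pooled-variance t-test, two-sided).
s_p² = [(11−1)·254² + (16−1)·252²]/(11+16−2) = 63908.8
t = (1620 − 1860)/√[63908.8·(1/11 + 1/16)] = -2.424
df = n₁ + n₂ − 2 = 25
Two-sided p-value ≈ 0.0229
Since p ≈ 0.0229 < α = 0.05, reject H0; the evidence is statistically significant.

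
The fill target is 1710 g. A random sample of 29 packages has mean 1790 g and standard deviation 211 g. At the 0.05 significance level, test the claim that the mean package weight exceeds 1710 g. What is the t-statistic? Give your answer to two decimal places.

H0: μ = 1710; H1: μ > 1710 (one-sample t-test, right-tailed).
t = (x̄ − μ₀)/(s/√n) = (1790 − 1710)/(211/√29) = 2.04
df = n − 1 = 28
p-value = P(T ≥ 2.04) ≈ 0.025
Since p ≈ 0.025 < α = 0.05, reject H0; the evidence is statistically significant.

2.04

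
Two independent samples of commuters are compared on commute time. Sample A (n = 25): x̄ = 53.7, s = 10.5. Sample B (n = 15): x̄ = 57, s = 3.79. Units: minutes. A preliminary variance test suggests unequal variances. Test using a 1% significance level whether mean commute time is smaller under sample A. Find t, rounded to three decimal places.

-1.424

Let group 1 = sample A, group 2 = sample B. H0: μ_1 = μ_2; H1: μ_1 < μ_2 (Welch's two-sample t-test, left-tailed).
t = (x̄_1 − x̄_2)/√(s_1²/n_1 + s_2²/n_2) = (53.7 − 57)/√(10.5²/25 + 3.79²/15) = -1.424
Welch–Satterthwaite df ≈ 32.90
p-value = P(T ≤ -1.424) ≈ 0.0819
Since p ≈ 0.0819 > α = 0.01, fail to reject H0; the evidence is not statistically significant.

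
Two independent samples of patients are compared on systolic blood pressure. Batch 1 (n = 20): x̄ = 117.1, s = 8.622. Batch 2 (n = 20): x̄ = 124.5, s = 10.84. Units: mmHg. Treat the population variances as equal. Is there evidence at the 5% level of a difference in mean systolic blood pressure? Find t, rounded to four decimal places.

Let group 1 = batch 1, group 2 = batch 2. H0: μ_1 = μ_2; H1: μ_1 ≠ μ_2 (two-sample pooled-variance t-test, two-sided).
s_p² = [(20−1)·8.622² + (20−1)·10.84²]/(20+20−2) = 95.9222
t = (117.1 − 124.5)/√[95.9222·(1/20 + 1/20)] = -2.3893
df = n₁ + n₂ − 2 = 38
Two-sided p-value ≈ 0.0219
Since p ≈ 0.0219 < α = 0.05, reject H0; the evidence is statistically significant.

-2.3893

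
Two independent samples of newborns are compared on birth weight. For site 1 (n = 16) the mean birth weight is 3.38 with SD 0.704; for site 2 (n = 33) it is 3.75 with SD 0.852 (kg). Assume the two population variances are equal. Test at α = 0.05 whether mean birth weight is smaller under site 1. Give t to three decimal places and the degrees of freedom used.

Let group 1 = site 1, group 2 = site 2. H0: μ_1 = μ_2; H1: μ_1 < μ_2 (two-sample pooled-variance t-test, left-tailed).
s_p² = [(16−1)·0.704² + (33−1)·0.852²]/(16+33−2) = 0.652408
t = (3.38 − 3.75)/√[0.652408·(1/16 + 1/33)] = -1.504
df = n₁ + n₂ − 2 = 47
p-value = P(T ≤ -1.504) ≈ 0.0697
Since p ≈ 0.0697 > α = 0.05, fail to reject H0; the evidence is not statistically significant.

t = -1.504, df = 47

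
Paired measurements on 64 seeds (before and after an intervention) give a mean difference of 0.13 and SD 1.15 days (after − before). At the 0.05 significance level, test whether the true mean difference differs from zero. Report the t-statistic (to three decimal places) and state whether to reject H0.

H0: μ_d = 0; H1: μ_d ≠ 0 (paired t-test on the differences, two-sided).
t = d̄/(s_d/√n) = 0.13/(1.15/√64) = 0.904
df = n − 1 = 63
Two-sided p-value ≈ 0.369
Since p ≈ 0.369 > α = 0.05, fail to reject H0; the data do not provide sufficient evidence against H0.

t = 0.904; fail to reject H0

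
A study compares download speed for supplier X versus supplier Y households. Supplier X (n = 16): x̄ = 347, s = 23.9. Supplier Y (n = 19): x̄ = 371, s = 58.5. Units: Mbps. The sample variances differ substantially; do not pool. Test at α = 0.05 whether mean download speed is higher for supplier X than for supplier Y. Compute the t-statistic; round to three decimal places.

Let group 1 = supplier X, group 2 = supplier Y. H0: μ_1 = μ_2; H1: μ_1 > μ_2 (Welch's two-sample t-test, right-tailed).
t = (x̄_1 − x̄_2)/√(s_1²/n_1 + s_2²/n_2) = (347 − 371)/√(23.9²/16 + 58.5²/19) = -1.634
Welch–Satterthwaite df ≈ 24.68
p-value = P(T ≥ -1.634) ≈ 0.942
Since p ≈ 0.942 > α = 0.05, fail to reject H0; the data do not provide sufficient evidence against H0.

-1.634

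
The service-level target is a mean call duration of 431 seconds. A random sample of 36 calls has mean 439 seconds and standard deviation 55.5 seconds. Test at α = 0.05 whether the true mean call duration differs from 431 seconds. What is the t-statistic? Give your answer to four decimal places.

0.8649

H0: μ = 431; H1: μ ≠ 431 (one-sample t-test, two-sided).
t = (x̄ − μ₀)/(s/√n) = (439 − 431)/(55.5/√36) = 0.8649
df = n − 1 = 35
Two-sided p-value ≈ 0.393
Since p ≈ 0.393 > α = 0.05, fail to reject H0; the data do not provide sufficient evidence against H0.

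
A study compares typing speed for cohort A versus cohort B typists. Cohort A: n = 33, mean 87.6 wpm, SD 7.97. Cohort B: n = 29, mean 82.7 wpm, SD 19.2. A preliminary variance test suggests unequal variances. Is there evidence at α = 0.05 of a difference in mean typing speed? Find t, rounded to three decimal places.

1.281

Let group 1 = cohort A, group 2 = cohort B. H0: μ_1 = μ_2; H1: μ_1 ≠ μ_2 (Welch's two-sample t-test, two-sided).
t = (x̄_1 − x̄_2)/√(s_1²/n_1 + s_2²/n_2) = (87.6 − 82.7)/√(7.97²/33 + 19.2²/29) = 1.281
Welch–Satterthwaite df ≈ 36.39
Two-sided p-value ≈ 0.2084
Since p ≈ 0.2084 > α = 0.05, fail to reject H0; the data do not provide sufficient evidence against H0.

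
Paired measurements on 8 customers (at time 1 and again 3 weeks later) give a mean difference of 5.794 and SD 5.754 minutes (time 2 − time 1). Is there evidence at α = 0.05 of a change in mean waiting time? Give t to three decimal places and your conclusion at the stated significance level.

H0: μ_d = 0; H1: μ_d ≠ 0 (paired t-test on the differences, two-sided).
t = d̄/(s_d/√n) = 5.794/(5.754/√8) = 2.848
df = n − 1 = 7
Two-sided p-value ≈ 0.0248
Since p ≈ 0.0248 < α = 0.05, reject H0; the evidence is statistically significant.

t = 2.848; reject H0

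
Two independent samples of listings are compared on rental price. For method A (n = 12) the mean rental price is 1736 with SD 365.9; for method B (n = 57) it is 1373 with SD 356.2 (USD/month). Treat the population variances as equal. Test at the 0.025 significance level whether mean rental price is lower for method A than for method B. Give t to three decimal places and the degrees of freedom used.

t = 3.194, df = 67

Let group 1 = method A, group 2 = method B. H0: μ_1 = μ_2; H1: μ_1 < μ_2 (two-sample pooled-variance t-test, left-tailed).
s_p² = [(12−1)·365.9² + (57−1)·356.2²]/(12+57−2) = 128028
t = (1736 − 1373)/√[128028·(1/12 + 1/57)] = 3.194
df = n₁ + n₂ − 2 = 67
p-value = P(T ≤ 3.194) ≈ 0.9989
Since p ≈ 0.9989 > α = 0.025, fail to reject H0; the data do not provide sufficient evidence against H0.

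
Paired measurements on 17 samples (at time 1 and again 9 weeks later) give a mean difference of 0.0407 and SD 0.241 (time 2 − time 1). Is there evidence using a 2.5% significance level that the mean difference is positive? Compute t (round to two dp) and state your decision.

H0: μ_d = 0; H1: μ_d > 0 (paired t-test on the differences, right-tailed).
t = d̄/(s_d/√n) = 0.0407/(0.241/√17) = 0.70
df = n − 1 = 16
p-value = P(T ≥ 0.70) ≈ 0.248
Since p ≈ 0.248 > α = 0.025, fail to reject H0; the data do not provide sufficient evidence against H0.

t = 0.70; fail to reject H0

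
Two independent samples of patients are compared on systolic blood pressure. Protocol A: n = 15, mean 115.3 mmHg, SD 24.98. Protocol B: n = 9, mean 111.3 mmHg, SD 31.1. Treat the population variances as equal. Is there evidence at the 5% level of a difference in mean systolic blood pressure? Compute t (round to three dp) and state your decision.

Let group 1 = protocol A, group 2 = protocol B. H0: μ_1 = μ_2; H1: μ_1 ≠ μ_2 (two-sample pooled-variance t-test, two-sided).
s_p² = [(15−1)·24.98² + (9−1)·31.1²]/(15+9−2) = 748.804
t = (115.3 − 111.3)/√[748.804·(1/15 + 1/9)] = 0.347
df = n₁ + n₂ − 2 = 22
Two-sided p-value ≈ 0.7321
Since p ≈ 0.7321 > α = 0.05, fail to reject H0; the evidence is not statistically significant.

t = 0.347; fail to reject H0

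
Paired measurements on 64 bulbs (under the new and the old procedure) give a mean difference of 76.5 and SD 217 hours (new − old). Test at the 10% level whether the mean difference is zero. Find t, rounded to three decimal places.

2.820

H0: μ_d = 0; H1: μ_d ≠ 0 (paired t-test on the differences, two-sided).
t = d̄/(s_d/√n) = 76.5/(217/√64) = 2.820
df = n − 1 = 63
Two-sided p-value ≈ 0.0064
Since p ≈ 0.0064 < α = 0.1, reject H0; the data support H1.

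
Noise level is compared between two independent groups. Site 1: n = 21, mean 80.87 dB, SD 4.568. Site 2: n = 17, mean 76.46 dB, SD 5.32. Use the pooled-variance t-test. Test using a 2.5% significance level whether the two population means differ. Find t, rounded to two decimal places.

Let group 1 = site 1, group 2 = site 2. H0: μ_1 = μ_2; H1: μ_1 ≠ μ_2 (two-sample pooled-variance t-test, two-sided).
s_p² = [(21−1)·4.568² + (17−1)·5.32²]/(21+17−2) = 24.1714
t = (80.87 − 76.46)/√[24.1714·(1/21 + 1/17)] = 2.75
df = n₁ + n₂ − 2 = 36
Two-sided p-value ≈ 0.0093
Since p ≈ 0.0093 < α = 0.025, reject H0; the data support H1.

2.75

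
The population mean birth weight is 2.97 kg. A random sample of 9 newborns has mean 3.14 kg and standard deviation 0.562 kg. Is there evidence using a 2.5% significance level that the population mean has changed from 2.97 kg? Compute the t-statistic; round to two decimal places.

H0: μ = 2.97; H1: μ ≠ 2.97 (one-sample t-test, two-sided).
t = (x̄ − μ₀)/(s/√n) = (3.14 − 2.97)/(0.562/√9) = 0.91
df = n − 1 = 8
Two-sided p-value ≈ 0.3907
Since p ≈ 0.3907 > α = 0.025, fail to reject H0; the evidence is not statistically significant.

0.91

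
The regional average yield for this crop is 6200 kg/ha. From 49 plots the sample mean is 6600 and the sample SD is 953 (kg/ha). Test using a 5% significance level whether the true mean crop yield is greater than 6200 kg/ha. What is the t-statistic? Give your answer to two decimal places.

2.94

H0: μ = 6200; H1: μ > 6200 (one-sample t-test, right-tailed).
t = (x̄ − μ₀)/(s/√n) = (6600 − 6200)/(953/√49) = 2.94
df = n − 1 = 48
p-value = P(T ≥ 2.94) ≈ 0.0025
Since p ≈ 0.0025 < α = 0.05, reject H0; the evidence is statistically significant.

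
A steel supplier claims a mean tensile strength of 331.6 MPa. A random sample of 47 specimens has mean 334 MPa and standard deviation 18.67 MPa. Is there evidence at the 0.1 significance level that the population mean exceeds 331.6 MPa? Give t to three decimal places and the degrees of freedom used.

t = 0.881, df = 46

H0: μ = 331.6; H1: μ > 331.6 (one-sample t-test, right-tailed).
t = (x̄ − μ₀)/(s/√n) = (334 − 331.6)/(18.67/√47) = 0.881
df = n − 1 = 46
p-value = P(T ≥ 0.881) ≈ 0.191
Since p ≈ 0.191 > α = 0.1, fail to reject H0; the data do not provide sufficient evidence against H0.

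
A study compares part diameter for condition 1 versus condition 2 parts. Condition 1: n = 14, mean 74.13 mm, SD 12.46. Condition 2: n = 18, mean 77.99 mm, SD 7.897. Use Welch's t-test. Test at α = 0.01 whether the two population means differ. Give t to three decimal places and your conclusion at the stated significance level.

t = -1.012; fail to reject H0

Let group 1 = condition 1, group 2 = condition 2. H0: μ_1 = μ_2; H1: μ_1 ≠ μ_2 (Welch's two-sample t-test, two-sided).
t = (x̄_1 − x̄_2)/√(s_1²/n_1 + s_2²/n_2) = (74.13 − 77.99)/√(12.46²/14 + 7.897²/18) = -1.012
Welch–Satterthwaite df ≈ 20.84
Two-sided p-value ≈ 0.3232
Since p ≈ 0.3232 > α = 0.01, fail to reject H0; the data do not provide sufficient evidence against H0.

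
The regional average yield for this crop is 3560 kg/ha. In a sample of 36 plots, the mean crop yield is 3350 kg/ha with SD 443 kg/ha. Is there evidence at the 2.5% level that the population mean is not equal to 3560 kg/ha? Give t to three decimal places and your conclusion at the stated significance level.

t = -2.844; reject H0

H0: μ = 3560; H1: μ ≠ 3560 (one-sample t-test, two-sided).
t = (x̄ − μ₀)/(s/√n) = (3350 − 3560)/(443/√36) = -2.844
df = n − 1 = 35
Two-sided p-value ≈ 0.0074
Since p ≈ 0.0074 < α = 0.025, reject H0; the data support H1.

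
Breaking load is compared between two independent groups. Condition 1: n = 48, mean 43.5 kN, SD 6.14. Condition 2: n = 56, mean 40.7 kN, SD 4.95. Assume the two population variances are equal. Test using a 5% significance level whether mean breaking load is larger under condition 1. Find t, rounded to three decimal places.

2.574

Let group 1 = condition 1, group 2 = condition 2. H0: μ_1 = μ_2; H1: μ_1 > μ_2 (two-sample pooled-variance t-test, right-tailed).
s_p² = [(48−1)·6.14² + (56−1)·4.95²]/(48+56−2) = 30.5835
t = (43.5 − 40.7)/√[30.5835·(1/48 + 1/56)] = 2.574
df = n₁ + n₂ − 2 = 102
p-value = P(T ≥ 2.574) ≈ 0.006
Since p ≈ 0.006 < α = 0.05, reject H0; the evidence is statistically significant.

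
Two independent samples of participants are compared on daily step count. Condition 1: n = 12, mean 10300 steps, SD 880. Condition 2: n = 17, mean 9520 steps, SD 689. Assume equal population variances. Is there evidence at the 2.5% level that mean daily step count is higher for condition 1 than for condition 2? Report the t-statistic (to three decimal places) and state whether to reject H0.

t = 2.678; reject H0

Let group 1 = condition 1, group 2 = condition 2. H0: μ_1 = μ_2; H1: μ_1 > μ_2 (two-sample pooled-variance t-test, right-tailed).
s_p² = [(12−1)·880² + (17−1)·689²]/(12+17−2) = 596812
t = (10300 − 9520)/√[596812·(1/12 + 1/17)] = 2.678
df = n₁ + n₂ − 2 = 27
p-value = P(T ≥ 2.678) ≈ 0.006
Since p ≈ 0.006 < α = 0.025, reject H0; the evidence is statistically significant.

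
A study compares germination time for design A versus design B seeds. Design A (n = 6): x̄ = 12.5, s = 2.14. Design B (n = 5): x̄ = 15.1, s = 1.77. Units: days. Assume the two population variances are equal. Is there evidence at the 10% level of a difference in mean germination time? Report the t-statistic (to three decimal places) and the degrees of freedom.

t = -2.164, df = 9

Let group 1 = design A, group 2 = design B. H0: μ_1 = μ_2; H1: μ_1 ≠ μ_2 (two-sample pooled-variance t-test, two-sided).
s_p² = [(6−1)·2.14² + (5−1)·1.77²]/(6+5−2) = 3.93662
t = (12.5 − 15.1)/√[3.93662·(1/6 + 1/5)] = -2.164
df = n₁ + n₂ − 2 = 9
Two-sided p-value ≈ 0.059
Since p ≈ 0.059 < α = 0.1, reject H0; the data support H1.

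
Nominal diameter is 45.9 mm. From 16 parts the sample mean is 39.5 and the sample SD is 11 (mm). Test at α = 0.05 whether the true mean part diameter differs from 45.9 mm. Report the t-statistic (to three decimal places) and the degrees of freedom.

H0: μ = 45.9; H1: μ ≠ 45.9 (one-sample t-test, two-sided).
t = (x̄ − μ₀)/(s/√n) = (39.5 − 45.9)/(11/√16) = -2.327
df = n − 1 = 15
Two-sided p-value ≈ 0.0344
Since p ≈ 0.0344 < α = 0.05, reject H0; the evidence is statistically significant.

t = -2.327, df = 15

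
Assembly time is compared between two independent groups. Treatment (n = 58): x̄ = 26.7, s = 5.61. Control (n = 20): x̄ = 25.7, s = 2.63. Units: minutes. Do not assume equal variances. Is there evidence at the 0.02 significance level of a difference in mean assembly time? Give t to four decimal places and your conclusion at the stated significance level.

Let group 1 = treatment, group 2 = control. H0: μ_1 = μ_2; H1: μ_1 ≠ μ_2 (Welch's two-sample t-test, two-sided).
t = (x̄_1 − x̄_2)/√(s_1²/n_1 + s_2²/n_2) = (26.7 − 25.7)/√(5.61²/58 + 2.63²/20) = 1.0609
Welch–Satterthwaite df ≈ 68.88
Two-sided p-value ≈ 0.292
Since p ≈ 0.292 > α = 0.02, fail to reject H0; the data do not provide sufficient evidence against H0.

t = 1.0609; fail to reject H0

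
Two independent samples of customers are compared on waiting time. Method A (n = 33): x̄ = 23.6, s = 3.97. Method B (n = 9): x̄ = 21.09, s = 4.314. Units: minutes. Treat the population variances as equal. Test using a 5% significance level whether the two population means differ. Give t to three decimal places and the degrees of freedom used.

Let group 1 = method A, group 2 = method B. H0: μ_1 = μ_2; H1: μ_1 ≠ μ_2 (two-sample pooled-variance t-test, two-sided).
s_p² = [(33−1)·3.97² + (9−1)·4.314²]/(33+9−2) = 16.3308
t = (23.6 − 21.09)/√[16.3308·(1/33 + 1/9)] = 1.652
df = n₁ + n₂ − 2 = 40
Two-sided p-value ≈ 0.106
Since p ≈ 0.106 > α = 0.05, fail to reject H0; the data do not provide sufficient evidence against H0.

t = 1.652, df = 40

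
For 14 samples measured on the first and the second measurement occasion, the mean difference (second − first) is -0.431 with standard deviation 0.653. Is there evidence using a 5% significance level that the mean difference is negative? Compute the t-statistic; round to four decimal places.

H0: μ_d = 0; H1: μ_d < 0 (paired t-test on the differences, left-tailed).
t = d̄/(s_d/√n) = -0.431/(0.653/√14) = -2.4696
df = n − 1 = 13
p-value = P(T ≤ -2.4696) ≈ 0.0141
Since p ≈ 0.0141 < α = 0.05, reject H0; the evidence is statistically significant.

-2.4696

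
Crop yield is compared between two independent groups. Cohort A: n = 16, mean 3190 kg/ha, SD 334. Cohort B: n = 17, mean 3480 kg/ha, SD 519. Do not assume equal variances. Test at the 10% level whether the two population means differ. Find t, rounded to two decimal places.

-1.92

Let group 1 = cohort A, group 2 = cohort B. H0: μ_1 = μ_2; H1: μ_1 ≠ μ_2 (Welch's two-sample t-test, two-sided).
t = (x̄_1 − x̄_2)/√(s_1²/n_1 + s_2²/n_2) = (3190 − 3480)/√(334²/16 + 519²/17) = -1.92
Welch–Satterthwaite df ≈ 27.50
Two-sided p-value ≈ 0.065
Since p ≈ 0.065 < α = 0.1, reject H0; the data support H1.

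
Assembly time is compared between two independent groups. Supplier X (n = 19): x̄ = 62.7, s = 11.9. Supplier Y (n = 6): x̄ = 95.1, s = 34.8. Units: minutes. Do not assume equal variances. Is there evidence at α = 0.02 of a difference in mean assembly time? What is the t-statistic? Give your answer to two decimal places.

-2.24

Let group 1 = supplier X, group 2 = supplier Y. H0: μ_1 = μ_2; H1: μ_1 ≠ μ_2 (Welch's two-sample t-test, two-sided).
t = (x̄_1 − x̄_2)/√(s_1²/n_1 + s_2²/n_2) = (62.7 − 95.1)/√(11.9²/19 + 34.8²/6) = -2.24
Welch–Satterthwaite df ≈ 5.37
Two-sided p-value ≈ 0.072
Since p ≈ 0.072 > α = 0.02, fail to reject H0; the data do not provide sufficient evidence against H0.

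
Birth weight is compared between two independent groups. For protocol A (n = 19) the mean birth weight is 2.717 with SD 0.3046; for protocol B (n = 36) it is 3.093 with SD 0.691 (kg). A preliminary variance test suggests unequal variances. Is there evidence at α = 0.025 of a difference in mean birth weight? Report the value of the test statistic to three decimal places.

-2.791

Let group 1 = protocol A, group 2 = protocol B. H0: μ_1 = μ_2; H1: μ_1 ≠ μ_2 (Welch's two-sample t-test, two-sided).
t = (x̄_1 − x̄_2)/√(s_1²/n_1 + s_2²/n_2) = (2.717 − 3.093)/√(0.3046²/19 + 0.691²/36) = -2.791
Welch–Satterthwaite df ≈ 51.85
Two-sided p-value ≈ 0.007
Since p ≈ 0.007 < α = 0.025, reject H0; the evidence is statistically significant.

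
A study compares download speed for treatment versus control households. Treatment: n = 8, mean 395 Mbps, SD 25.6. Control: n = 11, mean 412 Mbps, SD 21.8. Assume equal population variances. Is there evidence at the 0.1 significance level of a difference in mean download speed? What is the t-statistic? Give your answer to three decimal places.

-1.561

Let group 1 = treatment, group 2 = control. H0: μ_1 = μ_2; H1: μ_1 ≠ μ_2 (two-sample pooled-variance t-test, two-sided).
s_p² = [(8−1)·25.6² + (11−1)·21.8²]/(8+11−2) = 549.407
t = (395 − 412)/√[549.407·(1/8 + 1/11)] = -1.561
df = n₁ + n₂ − 2 = 17
Two-sided p-value ≈ 0.1370
Since p ≈ 0.1370 > α = 0.1, fail to reject H0; the data do not provide sufficient evidence against H0.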